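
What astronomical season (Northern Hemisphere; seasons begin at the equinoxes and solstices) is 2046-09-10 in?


Date: September 10
Astronomical Summer (approx.; exact equinox/solstice day varies by year): June 21 to September 21
September 10 falls within the Summer window

Summer


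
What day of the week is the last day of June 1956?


June 1956 has 30 days
Anchor: Jan 1, 1956. With p = 1956 - 1 = 1955: (p + p//4 - p//100 + p//400) mod 7 = (1955 + 488 - 19 + 4) mod 7 = 2428 mod 7 = 6 -> Sunday (Mon=0 ... Sun=6)
Days before June (Jan-May): 152; June 1 index = (6 + 152) mod 7 = 4 -> Friday
Last day offset: 30 - 1 = 29 days
Weekday index = (4 + 29) mod 7 = 5

Saturday, June 30


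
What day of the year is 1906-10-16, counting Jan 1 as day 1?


Date: October 16, 1906
Days in months 1 through 9: 273
Plus 16 days in October

Day of year: 289


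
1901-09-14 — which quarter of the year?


Month: September (month 9)
Q1: Jan-Mar, Q2: Apr-Jun, Q3: Jul-Sep, Q4: Oct-Dec

Q3


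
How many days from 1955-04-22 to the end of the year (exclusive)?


Day of year: 112 of 365
Remaining = 365 - 112

253 days


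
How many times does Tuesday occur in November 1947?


November 1947 has 30 days
Anchor: Jan 1, 1947. With p = 1947 - 1 = 1946: (p + p//4 - p//100 + p//400) mod 7 = (1946 + 486 - 19 + 4) mod 7 = 2417 mod 7 = 2 -> Wednesday (Mon=0 ... Sun=6)
Days before November (Jan-Oct): 304; November 1 index = (2 + 304) mod 7 = 5 -> Saturday
First Tuesday is November 4
Tuesdays: 4, 11, 18, 25

4 Tuesdays


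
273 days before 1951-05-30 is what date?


Start: 1951-05-30, subtract 273 days
Back 30 days from May 30 reaches April 30, 1951 -> 243 left
April 1951 has 30 days -> back to March 31, 1951 -> 213 left
March 1951 has 31 days -> back to February 28, 1951 -> 182 left
February 1951 has 28 days -> back to January 31, 1951 -> 154 left
January 1951 has 31 days -> back to December 31, 1950 -> 123 left
December 1950 has 31 days -> back to November 30, 1950 -> 92 left
November 1950 has 30 days -> back to October 31, 1950 -> 62 left
October 1950 has 31 days -> back to September 30, 1950 -> 31 left
September 1950 has 30 days -> back to August 31, 1950 -> 1 left
August 1950: 31 - 1 = 30 -> lands on August 30

Result: 1950-08-30


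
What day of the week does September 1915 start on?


Target: September 1, 1915
Anchor: Jan 1, 1915. With p = 1915 - 1 = 1914: (p + p//4 - p//100 + p//400) mod 7 = (1914 + 478 - 19 + 4) mod 7 = 2377 mod 7 = 4 -> Friday (Mon=0 ... Sun=6)
Days before September (Jan-Aug): 243 days
Weekday index = (4 + 243) mod 7 = 2

Wednesday


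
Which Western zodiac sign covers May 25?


Date: May 25
Conventional tropical zodiac dates: Gemini from May 21 onward; Cancer starts June 21
May 25 falls within the Gemini range

Gemini


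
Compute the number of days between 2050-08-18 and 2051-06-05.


From 2050-08-18 to 2051-06-05
2050-08-18: days before August = 31 + 28 + 31 + 30 + 31 + 30 + 31 = 212 (2050 is not a leap year); day of year = 212 + 18 = 230
2051-06-05: days before June = 31 + 28 + 31 + 30 + 31 = 151 (2051 is not a leap year); day of year = 151 + 5 = 156
Rest of 2050: 365 - 230 = 135
Total = 135 + 156 = 291

291 days


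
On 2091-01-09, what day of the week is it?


Date: January 9, 2091
Anchor: Jan 1, 2091. With p = 2091 - 1 = 2090: (p + p//4 - p//100 + p//400) mod 7 = (2090 + 522 - 20 + 5) mod 7 = 2597 mod 7 = 0 -> Monday (Mon=0 ... Sun=6)
Days into year = 9 - 1 = 8
Weekday index = (0 + 8) mod 7 = 1

Day of the week: Tuesday


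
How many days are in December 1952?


December 1952

31 days


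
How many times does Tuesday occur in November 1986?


November 1986 has 30 days
Anchor: Jan 1, 1986. With p = 1986 - 1 = 1985: (p + p//4 - p//100 + p//400) mod 7 = (1985 + 496 - 19 + 4) mod 7 = 2466 mod 7 = 2 -> Wednesday (Mon=0 ... Sun=6)
Days before November (Jan-Oct): 304; November 1 index = (2 + 304) mod 7 = 5 -> Saturday
First Tuesday is November 4
Tuesdays: 4, 11, 18, 25

4 Tuesdays


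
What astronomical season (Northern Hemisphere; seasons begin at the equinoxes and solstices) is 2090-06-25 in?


Date: June 25
Astronomical Summer (approx.; exact equinox/solstice day varies by year): June 21 to September 21
June 25 falls within the Summer window

Summer


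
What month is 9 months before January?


January is month 1
1 - 9 = -8; wrap: -8 + 12 = 4

April


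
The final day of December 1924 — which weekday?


December 1924 has 31 days
Anchor: Jan 1, 1924. With p = 1924 - 1 = 1923: (p + p//4 - p//100 + p//400) mod 7 = (1923 + 480 - 19 + 4) mod 7 = 2388 mod 7 = 1 -> Tuesday (Mon=0 ... Sun=6)
Days before December (Jan-Nov): 335; December 1 index = (1 + 335) mod 7 = 0 -> Monday
Last day offset: 31 - 1 = 30 days
Weekday index = (0 + 30) mod 7 = 2

Wednesday, December 31


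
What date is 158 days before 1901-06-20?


Start: 1901-06-20, subtract 158 days
Back 20 days from June 20 reaches May 31, 1901 -> 138 left
May 1901 has 31 days -> back to April 30, 1901 -> 107 left
April 1901 has 30 days -> back to March 31, 1901 -> 77 left
March 1901 has 31 days -> back to February 28, 1901 -> 46 left
February 1901 has 28 days -> back to January 31, 1901 -> 18 left
January 1901: 31 - 18 = 13 -> lands on January 13

Result: 1901-01-13


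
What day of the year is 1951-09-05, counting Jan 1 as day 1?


Date: September 5, 1951
Days in months 1 through 8: 243
Plus 5 days in September

Day of year: 248


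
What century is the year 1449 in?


Century = (year - 1) // 100 + 1
= (1449 - 1) // 100 + 1
= 1448 // 100 + 1
= 14 + 1

15th century


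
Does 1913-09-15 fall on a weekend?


Anchor: Jan 1, 1913. With p = 1913 - 1 = 1912: (p + p//4 - p//100 + p//400) mod 7 = (1912 + 478 - 19 + 4) mod 7 = 2375 mod 7 = 2 -> Wednesday (Mon=0 ... Sun=6)
Day of year: 258; offset = 257
Weekday index = (2 + 257) mod 7 = 0 -> Monday
Weekend days: Saturday, Sunday

No


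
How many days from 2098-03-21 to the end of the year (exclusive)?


Day of year: 80 of 365
Remaining = 365 - 80

285 days


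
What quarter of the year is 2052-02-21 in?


Month: February (month 2)
Q1: Jan-Mar, Q2: Apr-Jun, Q3: Jul-Sep, Q4: Oct-Dec

Q1


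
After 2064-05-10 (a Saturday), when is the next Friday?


Current: Saturday
Target: Friday
Days ahead: 6

Next Friday: 2064-05-16


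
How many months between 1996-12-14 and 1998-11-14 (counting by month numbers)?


From December 1996 to November 1998
2 years * 12 = 24 months, minus 1 month = 23

23 months


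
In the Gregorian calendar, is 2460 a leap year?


Gregorian leap year rule: divisible by 4, but not by 100, unless also by 400.
2460 is divisible by 4 but not 100 -> leap year

Yes


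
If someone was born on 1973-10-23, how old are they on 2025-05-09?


Birth: 1973-10-23
Reference: 2025-05-09
Year difference: 2025 - 1973 = 52
Birthday not yet reached in 2025, subtract 1

51 years old


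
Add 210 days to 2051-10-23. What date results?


Start: 2051-10-23, add 210 days
October 2051 has 31 days: 31 - 23 = 8 days to October 31 -> 202 left
November 2051 has 30 days -> 172 left
December 2051 has 31 days -> 141 left
January 2052 has 31 days -> 110 left
February 2052 has 29 days -> 81 left
March 2052 has 31 days -> 50 left
April 2052 has 30 days -> 20 left
May 2052: 20 <= 31 -> lands on May 20

Result: 2052-05-20


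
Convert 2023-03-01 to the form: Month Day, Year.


ISO 2023-03-01 parses as year=2023, month=03, day=01
Month 3 -> March

March 1, 2023


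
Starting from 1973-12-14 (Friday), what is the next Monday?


Current: Friday
Target: Monday
Days ahead: 3

Next Monday: 1973-12-17


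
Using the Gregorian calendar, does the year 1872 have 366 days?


Gregorian leap year rule: divisible by 4, but not by 100, unless also by 400.
1872 is divisible by 4 but not 100 -> leap year

Yes


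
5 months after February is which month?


February is month 2
2 + 5 = 7

July


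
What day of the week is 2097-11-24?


Date: November 24, 2097
Anchor: Jan 1, 2097. With p = 2097 - 1 = 2096: (p + p//4 - p//100 + p//400) mod 7 = (2096 + 524 - 20 + 5) mod 7 = 2605 mod 7 = 1 -> Tuesday (Mon=0 ... Sun=6)
Days before November (Jan-Oct): 304; offset = 304 + 24 - 1 = 327
Weekday index = (1 + 327) mod 7 = 6

Day of the week: Sunday


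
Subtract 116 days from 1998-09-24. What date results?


Start: 1998-09-24, subtract 116 days
Back 24 days from September 24 reaches August 31, 1998 -> 92 left
August 1998 has 31 days -> back to July 31, 1998 -> 61 left
July 1998 has 31 days -> back to June 30, 1998 -> 30 left
June 1998 has 30 days -> back to May 31, 1998 -> 0 left
May 1998: 31 - 0 = 31 -> lands on May 31

Result: 1998-05-31


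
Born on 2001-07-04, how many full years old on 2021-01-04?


Birth: 2001-07-04
Reference: 2021-01-04
Year difference: 2021 - 2001 = 20
Birthday not yet reached in 2021, subtract 1

19 years old


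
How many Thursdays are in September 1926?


September 1926 has 30 days
Anchor: Jan 1, 1926. With p = 1926 - 1 = 1925: (p + p//4 - p//100 + p//400) mod 7 = (1925 + 481 - 19 + 4) mod 7 = 2391 mod 7 = 4 -> Friday (Mon=0 ... Sun=6)
Days before September (Jan-Aug): 243; September 1 index = (4 + 243) mod 7 = 2 -> Wednesday
First Thursday is September 2
Thursdays: 2, 9, 16, 23, 30

5 Thursdays


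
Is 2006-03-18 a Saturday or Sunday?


Anchor: Jan 1, 2006. With p = 2006 - 1 = 2005: (p + p//4 - p//100 + p//400) mod 7 = (2005 + 501 - 20 + 5) mod 7 = 2491 mod 7 = 6 -> Sunday (Mon=0 ... Sun=6)
Day of year: 77; offset = 76
Weekday index = (6 + 76) mod 7 = 5 -> Saturday
Weekend days: Saturday, Sunday

Yes


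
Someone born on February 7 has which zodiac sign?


Date: February 7
Conventional tropical zodiac dates: Aquarius from January 20 onward; Pisces starts February 19
February 7 falls within the Aquarius range

Aquarius


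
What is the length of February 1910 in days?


February 1910 (leap year: no)

28 days


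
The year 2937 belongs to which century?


Century = (year - 1) // 100 + 1
= (2937 - 1) // 100 + 1
= 2936 // 100 + 1
= 29 + 1

30th century


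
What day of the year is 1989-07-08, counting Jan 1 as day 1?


Date: July 8, 1989
Days in months 1 through 6: 181
Plus 8 days in July

Day of year: 189


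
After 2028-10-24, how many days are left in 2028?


Day of year: 298 of 366
Remaining = 366 - 298

68 days


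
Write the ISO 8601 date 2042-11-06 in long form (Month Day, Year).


ISO 2042-11-06 parses as year=2042, month=11, day=06
Month 11 -> November

November 6, 2042


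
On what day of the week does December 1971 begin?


Target: December 1, 1971
Anchor: Jan 1, 1971. With p = 1971 - 1 = 1970: (p + p//4 - p//100 + p//400) mod 7 = (1970 + 492 - 19 + 4) mod 7 = 2447 mod 7 = 4 -> Friday (Mon=0 ... Sun=6)
Days before December (Jan-Nov): 334 days
Weekday index = (4 + 334) mod 7 = 2

Wednesday


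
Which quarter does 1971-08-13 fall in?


Month: August (month 8)
Q1: Jan-Mar, Q2: Apr-Jun, Q3: Jul-Sep, Q4: Oct-Dec

Q3


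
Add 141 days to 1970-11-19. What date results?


Start: 1970-11-19, add 141 days
November 1970 has 30 days: 30 - 19 = 11 days to November 30 -> 130 left
December 1970 has 31 days -> 99 left
January 1971 has 31 days -> 68 left
February 1971 has 28 days -> 40 left
March 1971 has 31 days -> 9 left
April 1971: 9 <= 30 -> lands on April 9

Result: 1971-04-09


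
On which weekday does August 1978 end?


August 1978 has 31 days
Anchor: Jan 1, 1978. With p = 1978 - 1 = 1977: (p + p//4 - p//100 + p//400) mod 7 = (1977 + 494 - 19 + 4) mod 7 = 2456 mod 7 = 6 -> Sunday (Mon=0 ... Sun=6)
Days before August (Jan-Jul): 212; August 1 index = (6 + 212) mod 7 = 1 -> Tuesday
Last day offset: 31 - 1 = 30 days
Weekday index = (1 + 30) mod 7 = 3

Thursday, August 31


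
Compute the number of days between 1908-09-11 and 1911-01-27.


From 1908-09-11 to 1911-01-27
1908-09-11: days before September = 31 + 29 + 31 + 30 + 31 + 30 + 31 + 31 = 244 (1908 is a leap year); day of year = 244 + 11 = 255
1911-01-27: day of year = 27
Rest of 1908: 366 - 255 = 111
Full years 1909 (365), 1910 (365): 730
Total = 111 + 730 + 27 = 868

868 days


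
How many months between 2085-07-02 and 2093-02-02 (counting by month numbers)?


From July 2085 to February 2093
8 years * 12 = 96 months, minus 5 months = 91

91 months


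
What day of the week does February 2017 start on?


Target: February 1, 2017
Anchor: Jan 1, 2017. With p = 2017 - 1 = 2016: (p + p//4 - p//100 + p//400) mod 7 = (2016 + 504 - 20 + 5) mod 7 = 2505 mod 7 = 6 -> Sunday (Mon=0 ... Sun=6)
Days before February (Jan): 31 days
Weekday index = (6 + 31) mod 7 = 2

Wednesday


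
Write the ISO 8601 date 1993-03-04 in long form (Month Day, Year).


ISO 1993-03-04 parses as year=1993, month=03, day=04
Month 3 -> March

March 4, 1993


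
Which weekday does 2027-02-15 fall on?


Date: February 15, 2027
Anchor: Jan 1, 2027. With p = 2027 - 1 = 2026: (p + p//4 - p//100 + p//400) mod 7 = (2026 + 506 - 20 + 5) mod 7 = 2517 mod 7 = 4 -> Friday (Mon=0 ... Sun=6)
Days before February (Jan): 31; offset = 31 + 15 - 1 = 45
Weekday index = (4 + 45) mod 7 = 0

Day of the week: Monday


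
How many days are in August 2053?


August 2053

31 days


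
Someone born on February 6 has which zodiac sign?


Date: February 6
Conventional tropical zodiac dates: Aquarius from January 20 onward; Pisces starts February 19
February 6 falls within the Aquarius range

Aquarius


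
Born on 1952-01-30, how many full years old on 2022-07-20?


Birth: 1952-01-30
Reference: 2022-07-20
Year difference: 2022 - 1952 = 70

70 years old


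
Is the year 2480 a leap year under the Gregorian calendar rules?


Gregorian leap year rule: divisible by 4, but not by 100, unless also by 400.
2480 is divisible by 4 but not 100 -> leap year

Yes


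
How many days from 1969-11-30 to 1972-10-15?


From 1969-11-30 to 1972-10-15
1969-11-30: days before November = 31 + 28 + 31 + 30 + 31 + 30 + 31 + 31 + 30 + 31 = 304 (1969 is not a leap year); day of year = 304 + 30 = 334
1972-10-15: days before October = 31 + 29 + 31 + 30 + 31 + 30 + 31 + 31 + 30 = 274 (1972 is a leap year); day of year = 274 + 15 = 289
Rest of 1969: 365 - 334 = 31
Full years 1970 (365), 1971 (365): 730
Total = 31 + 730 + 289 = 1050

1050 days


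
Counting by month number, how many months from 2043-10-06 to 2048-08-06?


From October 2043 to August 2048
5 years * 12 = 60 months, minus 2 months = 58

58 months


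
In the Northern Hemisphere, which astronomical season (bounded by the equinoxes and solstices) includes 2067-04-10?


Date: April 10
Astronomical Spring (approx.; exact equinox/solstice day varies by year): March 20 to June 20
April 10 falls within the Spring window

Spring


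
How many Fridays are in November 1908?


November 1908 has 30 days
Anchor: Jan 1, 1908. With p = 1908 - 1 = 1907: (p + p//4 - p//100 + p//400) mod 7 = (1907 + 476 - 19 + 4) mod 7 = 2368 mod 7 = 2 -> Wednesday (Mon=0 ... Sun=6)
Days before November (Jan-Oct): 305; November 1 index = (2 + 305) mod 7 = 6 -> Sunday
First Friday is November 6
Fridays: 6, 13, 20, 27

4 Fridays


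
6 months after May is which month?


May is month 5
5 + 6 = 11

November


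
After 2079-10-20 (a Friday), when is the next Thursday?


Current: Friday
Target: Thursday
Days ahead: 6

Next Thursday: 2079-10-26


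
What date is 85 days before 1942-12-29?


Start: 1942-12-29, subtract 85 days
Back 29 days from December 29 reaches November 30, 1942 -> 56 left
November 1942 has 30 days -> back to October 31, 1942 -> 26 left
October 1942: 31 - 26 = 5 -> lands on October 5

Result: 1942-10-05


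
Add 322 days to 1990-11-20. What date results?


Start: 1990-11-20, add 322 days
November 1990 has 30 days: 30 - 20 = 10 days to November 30 -> 312 left
December 1990 has 31 days -> 281 left
January 1991 has 31 days -> 250 left
February 1991 has 28 days -> 222 left
March 1991 has 31 days -> 191 left
April 1991 has 30 days -> 161 left
May 1991 has 31 days -> 130 left
June 1991 has 30 days -> 100 left
July 1991 has 31 days -> 69 left
August 1991 has 31 days -> 38 left
September 1991 has 30 days -> 8 left
October 1991: 8 <= 31 -> lands on October 8

Result: 1991-10-08


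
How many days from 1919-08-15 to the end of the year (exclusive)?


Day of year: 227 of 365
Remaining = 365 - 227

138 days


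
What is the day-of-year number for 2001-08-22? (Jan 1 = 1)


Date: August 22, 2001
Days in months 1 through 7: 212
Plus 22 days in August

Day of year: 234


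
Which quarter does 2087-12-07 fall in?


Month: December (month 12)
Q1: Jan-Mar, Q2: Apr-Jun, Q3: Jul-Sep, Q4: Oct-Dec

Q4


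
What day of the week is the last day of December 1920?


December 1920 has 31 days
Anchor: Jan 1, 1920. With p = 1920 - 1 = 1919: (p + p//4 - p//100 + p//400) mod 7 = (1919 + 479 - 19 + 4) mod 7 = 2383 mod 7 = 3 -> Thursday (Mon=0 ... Sun=6)
Days before December (Jan-Nov): 335; December 1 index = (3 + 335) mod 7 = 2 -> Wednesday
Last day offset: 31 - 1 = 30 days
Weekday index = (2 + 30) mod 7 = 4

Friday, December 31


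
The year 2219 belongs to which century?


Century = (year - 1) // 100 + 1
= (2219 - 1) // 100 + 1
= 2218 // 100 + 1
= 22 + 1

23rd century


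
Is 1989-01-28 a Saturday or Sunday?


Anchor: Jan 1, 1989. With p = 1989 - 1 = 1988: (p + p//4 - p//100 + p//400) mod 7 = (1988 + 497 - 19 + 4) mod 7 = 2470 mod 7 = 6 -> Sunday (Mon=0 ... Sun=6)
Day of year: 28; offset = 27
Weekday index = (6 + 27) mod 7 = 5 -> Saturday
Weekend days: Saturday, Sunday

Yes


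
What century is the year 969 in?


Century = (year - 1) // 100 + 1
= (969 - 1) // 100 + 1
= 968 // 100 + 1
= 9 + 1

10th century


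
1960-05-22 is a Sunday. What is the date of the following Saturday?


Current: Sunday
Target: Saturday
Days ahead: 6

Next Saturday: 1960-05-28


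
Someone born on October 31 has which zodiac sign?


Date: October 31
Conventional tropical zodiac dates: Scorpio from October 23 onward; Sagittarius starts November 22
October 31 falls within the Scorpio range

Scorpio


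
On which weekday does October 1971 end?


October 1971 has 31 days
Anchor: Jan 1, 1971. With p = 1971 - 1 = 1970: (p + p//4 - p//100 + p//400) mod 7 = (1970 + 492 - 19 + 4) mod 7 = 2447 mod 7 = 4 -> Friday (Mon=0 ... Sun=6)
Days before October (Jan-Sep): 273; October 1 index = (4 + 273) mod 7 = 4 -> Friday
Last day offset: 31 - 1 = 30 days
Weekday index = (4 + 30) mod 7 = 6

Sunday, October 31


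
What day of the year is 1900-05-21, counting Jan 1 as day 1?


Date: May 21, 1900
Days in months 1 through 4: 120
Plus 21 days in May

Day of year: 141


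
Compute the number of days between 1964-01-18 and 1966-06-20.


From 1964-01-18 to 1966-06-20
1964-01-18: day of year = 18
1966-06-20: days before June = 31 + 28 + 31 + 30 + 31 = 151 (1966 is not a leap year); day of year = 151 + 20 = 171
Rest of 1964: 366 - 18 = 348
Full years 1965 (365): 365
Total = 348 + 365 + 171 = 884

884 days


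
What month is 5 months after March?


March is month 3
3 + 5 = 8

August


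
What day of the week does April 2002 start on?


Target: April 1, 2002
Anchor: Jan 1, 2002. With p = 2002 - 1 = 2001: (p + p//4 - p//100 + p//400) mod 7 = (2001 + 500 - 20 + 5) mod 7 = 2486 mod 7 = 1 -> Tuesday (Mon=0 ... Sun=6)
Days before April (Jan-Mar): 90 days
Weekday index = (1 + 90) mod 7 = 0

Monday


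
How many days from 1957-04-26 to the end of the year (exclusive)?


Day of year: 116 of 365
Remaining = 365 - 116

249 days


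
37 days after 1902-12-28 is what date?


Start: 1902-12-28, add 37 days
December 1902 has 31 days: 31 - 28 = 3 days to December 31 -> 34 left
January 1903 has 31 days -> 3 left
February 1903: 3 <= 28 -> lands on February 3

Result: 1903-02-03


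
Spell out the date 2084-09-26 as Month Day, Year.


ISO 2084-09-26 parses as year=2084, month=09, day=26
Month 9 -> September

September 26, 2084


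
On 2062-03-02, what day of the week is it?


Date: March 2, 2062
Anchor: Jan 1, 2062. With p = 2062 - 1 = 2061: (p + p//4 - p//100 + p//400) mod 7 = (2061 + 515 - 20 + 5) mod 7 = 2561 mod 7 = 6 -> Sunday (Mon=0 ... Sun=6)
Days before March (Jan-Feb): 59; offset = 59 + 2 - 1 = 60
Weekday index = (6 + 60) mod 7 = 3

Day of the week: Thursday


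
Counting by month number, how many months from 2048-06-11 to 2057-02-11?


From June 2048 to February 2057
9 years * 12 = 108 months, minus 4 months = 104

104 months


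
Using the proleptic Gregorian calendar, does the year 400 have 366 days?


Gregorian leap year rule: divisible by 4, but not by 100, unless also by 400.
400 is divisible by 400 -> leap year

Yes


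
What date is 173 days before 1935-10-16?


Start: 1935-10-16, subtract 173 days
Back 16 days from October 16 reaches September 30, 1935 -> 157 left
September 1935 has 30 days -> back to August 31, 1935 -> 127 left
August 1935 has 31 days -> back to July 31, 1935 -> 96 left
July 1935 has 31 days -> back to June 30, 1935 -> 65 left
June 1935 has 30 days -> back to May 31, 1935 -> 35 left
May 1935 has 31 days -> back to April 30, 1935 -> 4 left
April 1935: 30 - 4 = 26 -> lands on April 26

Result: 1935-04-26


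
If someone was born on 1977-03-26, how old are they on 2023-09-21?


Birth: 1977-03-26
Reference: 2023-09-21
Year difference: 2023 - 1977 = 46

46 years old


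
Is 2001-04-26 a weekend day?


Anchor: Jan 1, 2001. With p = 2001 - 1 = 2000: (p + p//4 - p//100 + p//400) mod 7 = (2000 + 500 - 20 + 5) mod 7 = 2485 mod 7 = 0 -> Monday (Mon=0 ... Sun=6)
Day of year: 116; offset = 115
Weekday index = (0 + 115) mod 7 = 3 -> Thursday
Weekend days: Saturday, Sunday

No


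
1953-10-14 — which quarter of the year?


Month: October (month 10)
Q1: Jan-Mar, Q2: Apr-Jun, Q3: Jul-Sep, Q4: Oct-Dec

Q4


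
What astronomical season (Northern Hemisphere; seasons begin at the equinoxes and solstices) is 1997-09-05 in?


Date: September 5
Astronomical Summer (approx.; exact equinox/solstice day varies by year): June 21 to September 21
September 5 falls within the Summer window

Summer


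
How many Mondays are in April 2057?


April 2057 has 30 days
Anchor: Jan 1, 2057. With p = 2057 - 1 = 2056: (p + p//4 - p//100 + p//400) mod 7 = (2056 + 514 - 20 + 5) mod 7 = 2555 mod 7 = 0 -> Monday (Mon=0 ... Sun=6)
Days before April (Jan-Mar): 90; April 1 index = (0 + 90) mod 7 = 6 -> Sunday
First Monday is April 2
Mondays: 2, 9, 16, 23, 30

5 Mondays


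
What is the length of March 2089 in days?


March 2089

31 days


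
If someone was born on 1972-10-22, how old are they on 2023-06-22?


Birth: 1972-10-22
Reference: 2023-06-22
Year difference: 2023 - 1972 = 51
Birthday not yet reached in 2023, subtract 1

50 years old


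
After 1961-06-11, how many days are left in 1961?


Day of year: 162 of 365
Remaining = 365 - 162

203 days


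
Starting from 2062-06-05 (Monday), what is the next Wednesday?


Current: Monday
Target: Wednesday
Days ahead: 2

Next Wednesday: 2062-06-07


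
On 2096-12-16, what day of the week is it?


Date: December 16, 2096
Anchor: Jan 1, 2096. With p = 2096 - 1 = 2095: (p + p//4 - p//100 + p//400) mod 7 = (2095 + 523 - 20 + 5) mod 7 = 2603 mod 7 = 6 -> Sunday (Mon=0 ... Sun=6)
Days before December (Jan-Nov): 335; offset = 335 + 16 - 1 = 350
Weekday index = (6 + 350) mod 7 = 6

Day of the week: Sunday


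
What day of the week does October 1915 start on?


Target: October 1, 1915
Anchor: Jan 1, 1915. With p = 1915 - 1 = 1914: (p + p//4 - p//100 + p//400) mod 7 = (1914 + 478 - 19 + 4) mod 7 = 2377 mod 7 = 4 -> Friday (Mon=0 ... Sun=6)
Days before October (Jan-Sep): 273 days
Weekday index = (4 + 273) mod 7 = 4

Friday


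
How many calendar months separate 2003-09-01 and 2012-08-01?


From September 2003 to August 2012
9 years * 12 = 108 months, minus 1 month = 107

107 months


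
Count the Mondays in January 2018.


January 2018 has 31 days
Anchor: Jan 1, 2018. With p = 2018 - 1 = 2017: (p + p//4 - p//100 + p//400) mod 7 = (2017 + 504 - 20 + 5) mod 7 = 2506 mod 7 = 0 -> Monday (Mon=0 ... Sun=6)
January 1 is the anchor itself -> Monday
First Monday is January 1
Mondays: 1, 8, 15, 22, 29

5 Mondays


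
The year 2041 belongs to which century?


Century = (year - 1) // 100 + 1
= (2041 - 1) // 100 + 1
= 2040 // 100 + 1
= 20 + 1

21st century


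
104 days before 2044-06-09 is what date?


Start: 2044-06-09, subtract 104 days
Back 9 days from June 9 reaches May 31, 2044 -> 95 left
May 2044 has 31 days -> back to April 30, 2044 -> 64 left
April 2044 has 30 days -> back to March 31, 2044 -> 34 left
March 2044 has 31 days -> back to February 29, 2044 -> 3 left
February 2044: 29 - 3 = 26 -> lands on February 26

Result: 2044-02-26


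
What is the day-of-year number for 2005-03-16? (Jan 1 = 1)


Date: March 16, 2005
Days in months 1 through 2: 59
Plus 16 days in March

Day of year: 75


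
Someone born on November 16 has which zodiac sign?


Date: November 16
Conventional tropical zodiac dates: Scorpio from October 23 onward; Sagittarius starts November 22
November 16 falls within the Scorpio range

Scorpio


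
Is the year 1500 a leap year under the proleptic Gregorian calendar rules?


Gregorian leap year rule: divisible by 4, but not by 100, unless also by 400.
1500 is divisible by 100 but not 400 -> not a leap year

No


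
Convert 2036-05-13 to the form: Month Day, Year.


ISO 2036-05-13 parses as year=2036, month=05, day=13
Month 5 -> May

May 13, 2036


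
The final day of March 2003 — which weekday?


March 2003 has 31 days
Anchor: Jan 1, 2003. With p = 2003 - 1 = 2002: (p + p//4 - p//100 + p//400) mod 7 = (2002 + 500 - 20 + 5) mod 7 = 2487 mod 7 = 2 -> Wednesday (Mon=0 ... Sun=6)
Days before March (Jan-Feb): 59; March 1 index = (2 + 59) mod 7 = 5 -> Saturday
Last day offset: 31 - 1 = 30 days
Weekday index = (5 + 30) mod 7 = 0

Monday, March 31


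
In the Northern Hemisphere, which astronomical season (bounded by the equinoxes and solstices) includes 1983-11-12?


Date: November 12
Astronomical Autumn (approx.; exact equinox/solstice day varies by year): September 22 to December 20
November 12 falls within the Autumn window

Autumn


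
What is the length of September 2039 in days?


September 2039

30 days


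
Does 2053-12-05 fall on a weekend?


Anchor: Jan 1, 2053. With p = 2053 - 1 = 2052: (p + p//4 - p//100 + p//400) mod 7 = (2052 + 513 - 20 + 5) mod 7 = 2550 mod 7 = 2 -> Wednesday (Mon=0 ... Sun=6)
Day of year: 339; offset = 338
Weekday index = (2 + 338) mod 7 = 4 -> Friday
Weekend days: Saturday, Sunday

No


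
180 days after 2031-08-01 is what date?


Start: 2031-08-01, add 180 days
August 2031 has 31 days: 31 - 1 = 30 days to August 31 -> 150 left
September 2031 has 30 days -> 120 left
October 2031 has 31 days -> 89 left
November 2031 has 30 days -> 59 left
December 2031 has 31 days -> 28 left
January 2032: 28 <= 31 -> lands on January 28

Result: 2032-01-28


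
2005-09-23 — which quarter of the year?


Month: September (month 9)
Q1: Jan-Mar, Q2: Apr-Jun, Q3: Jul-Sep, Q4: Oct-Dec

Q3


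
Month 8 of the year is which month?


Month 8 of 12

August


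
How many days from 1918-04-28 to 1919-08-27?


From 1918-04-28 to 1919-08-27
1918-04-28: days before April = 31 + 28 + 31 = 90 (1918 is not a leap year); day of year = 90 + 28 = 118
1919-08-27: days before August = 31 + 28 + 31 + 30 + 31 + 30 + 31 = 212 (1919 is not a leap year); day of year = 212 + 27 = 239
Rest of 1918: 365 - 118 = 247
Total = 247 + 239 = 486

486 days


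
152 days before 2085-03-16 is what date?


Start: 2085-03-16, subtract 152 days
Back 16 days from March 16 reaches February 28, 2085 -> 136 left
February 2085 has 28 days -> back to January 31, 2085 -> 108 left
January 2085 has 31 days -> back to December 31, 2084 -> 77 left
December 2084 has 31 days -> back to November 30, 2084 -> 46 left
November 2084 has 30 days -> back to October 31, 2084 -> 16 left
October 2084: 31 - 16 = 15 -> lands on October 15

Result: 2084-10-15


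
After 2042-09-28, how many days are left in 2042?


Day of year: 271 of 365
Remaining = 365 - 271

94 days


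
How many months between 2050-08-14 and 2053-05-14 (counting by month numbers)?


From August 2050 to May 2053
3 years * 12 = 36 months, minus 3 months = 33

33 months


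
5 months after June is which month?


June is month 6
6 + 5 = 11

November


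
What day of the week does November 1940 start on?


Target: November 1, 1940
Anchor: Jan 1, 1940. With p = 1940 - 1 = 1939: (p + p//4 - p//100 + p//400) mod 7 = (1939 + 484 - 19 + 4) mod 7 = 2408 mod 7 = 0 -> Monday (Mon=0 ... Sun=6)
Days before November (Jan-Oct): 305 days
Weekday index = (0 + 305) mod 7 = 4

Friday


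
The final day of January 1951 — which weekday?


January 1951 has 31 days
Anchor: Jan 1, 1951. With p = 1951 - 1 = 1950: (p + p//4 - p//100 + p//400) mod 7 = (1950 + 487 - 19 + 4) mod 7 = 2422 mod 7 = 0 -> Monday (Mon=0 ... Sun=6)
January 1 is the anchor itself -> Monday
Last day offset: 31 - 1 = 30 days
Weekday index = (0 + 30) mod 7 = 2

Wednesday, January 31


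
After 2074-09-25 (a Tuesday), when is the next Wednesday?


Current: Tuesday
Target: Wednesday
Days ahead: 1

Next Wednesday: 2074-09-26


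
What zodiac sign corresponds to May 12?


Date: May 12
Conventional tropical zodiac dates: Taurus from April 20 onward; Gemini starts May 21
May 12 falls within the Taurus range

Taurus


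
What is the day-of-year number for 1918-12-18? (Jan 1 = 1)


Date: December 18, 1918
Days in months 1 through 11: 334
Plus 18 days in December

Day of year: 352


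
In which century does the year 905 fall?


Century = (year - 1) // 100 + 1
= (905 - 1) // 100 + 1
= 904 // 100 + 1
= 9 + 1

10th century


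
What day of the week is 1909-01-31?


Date: January 31, 1909
Anchor: Jan 1, 1909. With p = 1909 - 1 = 1908: (p + p//4 - p//100 + p//400) mod 7 = (1908 + 477 - 19 + 4) mod 7 = 2370 mod 7 = 4 -> Friday (Mon=0 ... Sun=6)
Days into year = 31 - 1 = 30
Weekday index = (4 + 30) mod 7 = 6

Day of the week: Sunday


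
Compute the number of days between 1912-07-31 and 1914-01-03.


From 1912-07-31 to 1914-01-03
1912-07-31: days before July = 31 + 29 + 31 + 30 + 31 + 30 = 182 (1912 is a leap year); day of year = 182 + 31 = 213
1914-01-03: day of year = 3
Rest of 1912: 366 - 213 = 153
Full years 1913 (365): 365
Total = 153 + 365 + 3 = 521

521 days


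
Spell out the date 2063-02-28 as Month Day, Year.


ISO 2063-02-28 parses as year=2063, month=02, day=28
Month 2 -> February

February 28, 2063


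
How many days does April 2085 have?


April 2085

30 days


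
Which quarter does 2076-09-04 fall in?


Month: September (month 9)
Q1: Jan-Mar, Q2: Apr-Jun, Q3: Jul-Sep, Q4: Oct-Dec

Q3


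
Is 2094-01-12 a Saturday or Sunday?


Anchor: Jan 1, 2094. With p = 2094 - 1 = 2093: (p + p//4 - p//100 + p//400) mod 7 = (2093 + 523 - 20 + 5) mod 7 = 2601 mod 7 = 4 -> Friday (Mon=0 ... Sun=6)
Day of year: 12; offset = 11
Weekday index = (4 + 11) mod 7 = 1 -> Tuesday
Weekend days: Saturday, Sunday

No


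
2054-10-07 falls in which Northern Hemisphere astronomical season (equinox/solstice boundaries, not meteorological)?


Date: October 7
Astronomical Autumn (approx.; exact equinox/solstice day varies by year): September 22 to December 20
October 7 falls within the Autumn window

Autumn


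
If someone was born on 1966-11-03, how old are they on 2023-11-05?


Birth: 1966-11-03
Reference: 2023-11-05
Year difference: 2023 - 1966 = 57

57 years old


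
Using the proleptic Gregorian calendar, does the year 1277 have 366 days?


Gregorian leap year rule: divisible by 4, but not by 100, unless also by 400.
1277 is not divisible by 4 -> not a leap year

No


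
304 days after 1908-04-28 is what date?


Start: 1908-04-28, add 304 days
April 1908 has 30 days: 30 - 28 = 2 days to April 30 -> 302 left
May 1908 has 31 days -> 271 left
June 1908 has 30 days -> 241 left
July 1908 has 31 days -> 210 left
August 1908 has 31 days -> 179 left
September 1908 has 30 days -> 149 left
October 1908 has 31 days -> 118 left
November 1908 has 30 days -> 88 left
December 1908 has 31 days -> 57 left
January 1909 has 31 days -> 26 left
February 1909: 26 <= 28 -> lands on February 26

Result: 1909-02-26


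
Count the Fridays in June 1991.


June 1991 has 30 days
Anchor: Jan 1, 1991. With p = 1991 - 1 = 1990: (p + p//4 - p//100 + p//400) mod 7 = (1990 + 497 - 19 + 4) mod 7 = 2472 mod 7 = 1 -> Tuesday (Mon=0 ... Sun=6)
Days before June (Jan-May): 151; June 1 index = (1 + 151) mod 7 = 5 -> Saturday
First Friday is June 7
Fridays: 7, 14, 21, 28

4 Fridays


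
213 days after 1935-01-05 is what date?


Start: 1935-01-05, add 213 days
January 1935 has 31 days: 31 - 5 = 26 days to January 31 -> 187 left
February 1935 has 28 days -> 159 left
March 1935 has 31 days -> 128 left
April 1935 has 30 days -> 98 left
May 1935 has 31 days -> 67 left
June 1935 has 30 days -> 37 left
July 1935 has 31 days -> 6 left
August 1935: 6 <= 31 -> lands on August 6

Result: 1935-08-06


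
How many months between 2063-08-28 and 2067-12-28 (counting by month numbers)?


From August 2063 to December 2067
4 years * 12 = 48 months, plus 4 months = 52

52 months


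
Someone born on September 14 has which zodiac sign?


Date: September 14
Conventional tropical zodiac dates: Virgo from August 23 onward; Libra starts September 23
September 14 falls within the Virgo range

Virgo


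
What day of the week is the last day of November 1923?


November 1923 has 30 days
Anchor: Jan 1, 1923. With p = 1923 - 1 = 1922: (p + p//4 - p//100 + p//400) mod 7 = (1922 + 480 - 19 + 4) mod 7 = 2387 mod 7 = 0 -> Monday (Mon=0 ... Sun=6)
Days before November (Jan-Oct): 304; November 1 index = (0 + 304) mod 7 = 3 -> Thursday
Last day offset: 30 - 1 = 29 days
Weekday index = (3 + 29) mod 7 = 4

Friday, November 30


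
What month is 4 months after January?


January is month 1
1 + 4 = 5

May


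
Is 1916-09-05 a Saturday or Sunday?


Anchor: Jan 1, 1916. With p = 1916 - 1 = 1915: (p + p//4 - p//100 + p//400) mod 7 = (1915 + 478 - 19 + 4) mod 7 = 2378 mod 7 = 5 -> Saturday (Mon=0 ... Sun=6)
Day of year: 249; offset = 248
Weekday index = (5 + 248) mod 7 = 1 -> Tuesday
Weekend days: Saturday, Sunday

No


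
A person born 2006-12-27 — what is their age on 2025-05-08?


Birth: 2006-12-27
Reference: 2025-05-08
Year difference: 2025 - 2006 = 19
Birthday not yet reached in 2025, subtract 1

18 years old


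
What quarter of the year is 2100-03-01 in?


Month: March (month 3)
Q1: Jan-Mar, Q2: Apr-Jun, Q3: Jul-Sep, Q4: Oct-Dec

Q1


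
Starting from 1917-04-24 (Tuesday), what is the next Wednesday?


Current: Tuesday
Target: Wednesday
Days ahead: 1

Next Wednesday: 1917-04-25


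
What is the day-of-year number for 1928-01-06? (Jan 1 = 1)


Date: January 6, 1928
No months before January
Plus 6 days in January

Day of year: 6


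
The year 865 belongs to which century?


Century = (year - 1) // 100 + 1
= (865 - 1) // 100 + 1
= 864 // 100 + 1
= 8 + 1

9th century


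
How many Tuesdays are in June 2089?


June 2089 has 30 days
Anchor: Jan 1, 2089. With p = 2089 - 1 = 2088: (p + p//4 - p//100 + p//400) mod 7 = (2088 + 522 - 20 + 5) mod 7 = 2595 mod 7 = 5 -> Saturday (Mon=0 ... Sun=6)
Days before June (Jan-May): 151; June 1 index = (5 + 151) mod 7 = 2 -> Wednesday
First Tuesday is June 7
Tuesdays: 7, 14, 21, 28

4 Tuesdays


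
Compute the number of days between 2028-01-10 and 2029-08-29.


From 2028-01-10 to 2029-08-29
2028-01-10: day of year = 10
2029-08-29: days before August = 31 + 28 + 31 + 30 + 31 + 30 + 31 = 212 (2029 is not a leap year); day of year = 212 + 29 = 241
Rest of 2028: 366 - 10 = 356
Total = 356 + 241 = 597

597 days


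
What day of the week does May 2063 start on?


Target: May 1, 2063
Anchor: Jan 1, 2063. With p = 2063 - 1 = 2062: (p + p//4 - p//100 + p//400) mod 7 = (2062 + 515 - 20 + 5) mod 7 = 2562 mod 7 = 0 -> Monday (Mon=0 ... Sun=6)
Days before May (Jan-Apr): 120 days
Weekday index = (0 + 120) mod 7 = 1

Tuesday


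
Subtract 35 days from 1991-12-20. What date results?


Start: 1991-12-20, subtract 35 days
Back 20 days from December 20 reaches November 30, 1991 -> 15 left
November 1991: 30 - 15 = 15 -> lands on November 15

Result: 1991-11-15


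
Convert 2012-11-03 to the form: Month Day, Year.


ISO 2012-11-03 parses as year=2012, month=11, day=03
Month 11 -> November

November 3, 2012


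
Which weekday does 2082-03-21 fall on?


Date: March 21, 2082
Anchor: Jan 1, 2082. With p = 2082 - 1 = 2081: (p + p//4 - p//100 + p//400) mod 7 = (2081 + 520 - 20 + 5) mod 7 = 2586 mod 7 = 3 -> Thursday (Mon=0 ... Sun=6)
Days before March (Jan-Feb): 59; offset = 59 + 21 - 1 = 79
Weekday index = (3 + 79) mod 7 = 5

Day of the week: Saturday


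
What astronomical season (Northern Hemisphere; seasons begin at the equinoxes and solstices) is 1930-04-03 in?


Date: April 3
Astronomical Spring (approx.; exact equinox/solstice day varies by year): March 20 to June 20
April 3 falls within the Spring window

Spring


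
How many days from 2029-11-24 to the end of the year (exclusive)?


Day of year: 328 of 365
Remaining = 365 - 328

37 days


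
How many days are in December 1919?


December 1919

31 days


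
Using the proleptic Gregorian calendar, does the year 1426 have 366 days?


Gregorian leap year rule: divisible by 4, but not by 100, unless also by 400.
1426 is not divisible by 4 -> not a leap year

No


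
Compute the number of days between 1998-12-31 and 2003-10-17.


From 1998-12-31 to 2003-10-17
1998-12-31: days before December = 31 + 28 + 31 + 30 + 31 + 30 + 31 + 31 + 30 + 31 + 30 = 334 (1998 is not a leap year); day of year = 334 + 31 = 365
2003-10-17: days before October = 31 + 28 + 31 + 30 + 31 + 30 + 31 + 31 + 30 = 273 (2003 is not a leap year); day of year = 273 + 17 = 290
Rest of 1998: 365 - 365 = 0
Full years 1999 (365), 2000 (366), 2001 (365), 2002 (365): 1461
Total = 0 + 1461 + 290 = 1751

1751 days


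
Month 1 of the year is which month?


Month 1 of 12

January


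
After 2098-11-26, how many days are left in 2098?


Day of year: 330 of 365
Remaining = 365 - 330

35 days


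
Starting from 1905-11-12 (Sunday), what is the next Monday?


Current: Sunday
Target: Monday
Days ahead: 1

Next Monday: 1905-11-13


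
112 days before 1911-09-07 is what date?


Start: 1911-09-07, subtract 112 days
Back 7 days from September 7 reaches August 31, 1911 -> 105 left
August 1911 has 31 days -> back to July 31, 1911 -> 74 left
July 1911 has 31 days -> back to June 30, 1911 -> 43 left
June 1911 has 30 days -> back to May 31, 1911 -> 13 left
May 1911: 31 - 13 = 18 -> lands on May 18

Result: 1911-05-18


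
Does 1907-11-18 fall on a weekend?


Anchor: Jan 1, 1907. With p = 1907 - 1 = 1906: (p + p//4 - p//100 + p//400) mod 7 = (1906 + 476 - 19 + 4) mod 7 = 2367 mod 7 = 1 -> Tuesday (Mon=0 ... Sun=6)
Day of year: 322; offset = 321
Weekday index = (1 + 321) mod 7 = 0 -> Monday
Weekend days: Saturday, Sunday

No


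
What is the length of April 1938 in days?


April 1938

30 days


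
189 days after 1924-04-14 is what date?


Start: 1924-04-14, add 189 days
April 1924 has 30 days: 30 - 14 = 16 days to April 30 -> 173 left
May 1924 has 31 days -> 142 left
June 1924 has 30 days -> 112 left
July 1924 has 31 days -> 81 left
August 1924 has 31 days -> 50 left
September 1924 has 30 days -> 20 left
October 1924: 20 <= 31 -> lands on October 20

Result: 1924-10-20


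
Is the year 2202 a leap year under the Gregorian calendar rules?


Gregorian leap year rule: divisible by 4, but not by 100, unless also by 400.
2202 is not divisible by 4 -> not a leap year

No
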